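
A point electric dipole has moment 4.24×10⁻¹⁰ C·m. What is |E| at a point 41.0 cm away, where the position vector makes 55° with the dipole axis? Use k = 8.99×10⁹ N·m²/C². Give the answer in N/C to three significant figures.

E ≈ 78.0 N/C

At angle θ the dipole field magnitude is E = (kp/r³)·√(1 + 3cos²θ).
kp/r³ = (8.99×10⁹)(4.24×10⁻¹⁰) / (0.410)³ = 55.31 N/C.
√(1 + 3cos²55°) = √(1 + 3·0.3290) = √1.9870 ≈ 1.4096.
E ≈ 55.31 × 1.410 = 77.96 N/C.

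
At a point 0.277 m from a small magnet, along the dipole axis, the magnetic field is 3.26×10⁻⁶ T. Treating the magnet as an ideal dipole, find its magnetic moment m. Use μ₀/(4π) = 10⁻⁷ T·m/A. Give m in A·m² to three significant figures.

On axis B = (μ₀/4π)·2m/r³, so m = Br³·4π/(μ₀·2).
m = (3.26×10⁻⁶)·(0.277)³ / (2·10⁻⁷) = 0.3464 A·m².

m ≈ 0.346 A·m²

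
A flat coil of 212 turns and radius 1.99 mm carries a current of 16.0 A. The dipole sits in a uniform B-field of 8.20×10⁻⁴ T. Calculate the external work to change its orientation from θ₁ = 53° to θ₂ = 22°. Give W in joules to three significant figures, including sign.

W ≈ -1.13×10⁻⁵ J

m = NIA = NIπa² = 212·(16.0)·π·(0.00199)² = 0.0422 A·m².
W_ext = ΔU = −mB cosθ₂ + mB cosθ₁ = mB(cosθ₁ − cosθ₂).
W = (0.0422)(8.20×10⁻⁴)·(cos53° − cos22°) = (3.460×10⁻⁵)·(-0.3254) = -1.126×10⁻⁵ J.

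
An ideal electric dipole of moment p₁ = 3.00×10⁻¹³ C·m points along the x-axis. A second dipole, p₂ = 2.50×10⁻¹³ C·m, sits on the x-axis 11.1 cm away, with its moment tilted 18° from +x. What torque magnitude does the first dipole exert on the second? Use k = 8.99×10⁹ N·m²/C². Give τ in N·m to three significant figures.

τ ≈ 3.05×10⁻¹³ N·m

The second dipole sits on the axis of the first, so the field there is axial: E₁ = 2kp₁/r³ along +x.
E₁ = 2(8.99×10⁹)(3.00×10⁻¹³)/(0.111)³ = 3.944 N/C.
Torque on the second dipole: τ = p₂ E₁ sinθ.
τ = (2.50×10⁻¹³)(3.944)·sin18° = 3.047×10⁻¹³ N·m.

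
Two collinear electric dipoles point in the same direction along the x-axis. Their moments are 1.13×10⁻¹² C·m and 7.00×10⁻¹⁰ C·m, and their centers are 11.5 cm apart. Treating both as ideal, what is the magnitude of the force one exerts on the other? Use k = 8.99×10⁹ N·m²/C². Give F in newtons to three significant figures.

F ≈ 2.44×10⁻⁷ N

On-axis field of dipole 1 at distance r: E = 2kp₁/r³. Force on dipole 2 is F = p₂·dE/dr (gradient along axis).
dE/dr = −6kp₁/r⁴, so |F| = 6kp₁p₂/r⁴ (attractive for aligned moments).
F = 6(8.99×10⁹)(1.13×10⁻¹²)(7.00×10⁻¹⁰)/(0.115)⁴ = 2.439×10⁻⁷ N.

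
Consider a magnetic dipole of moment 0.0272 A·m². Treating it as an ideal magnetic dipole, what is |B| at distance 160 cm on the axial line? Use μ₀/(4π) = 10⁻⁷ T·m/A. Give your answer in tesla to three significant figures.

On axis B = (μ₀/4π)·2m/r³.
B = 2·(10⁻⁷)·(0.0272) / (1.60)³ = 1.328×10⁻⁹ T.

B ≈ 1.33×10⁻⁹ T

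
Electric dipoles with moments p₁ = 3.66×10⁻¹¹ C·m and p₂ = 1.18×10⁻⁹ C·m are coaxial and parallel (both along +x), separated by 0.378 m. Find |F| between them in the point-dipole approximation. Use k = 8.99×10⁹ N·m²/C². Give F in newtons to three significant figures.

F ≈ 1.14×10⁻⁷ N

On-axis field of dipole 1 at distance r: E = 2kp₁/r³. Force on dipole 2 is F = p₂·dE/dr (gradient along axis).
dE/dr = −6kp₁/r⁴, so |F| = 6kp₁p₂/r⁴ (attractive for aligned moments).
F = 6(8.99×10⁹)(3.66×10⁻¹¹)(1.18×10⁻⁹)/(0.378)⁴ = 1.141×10⁻⁷ N.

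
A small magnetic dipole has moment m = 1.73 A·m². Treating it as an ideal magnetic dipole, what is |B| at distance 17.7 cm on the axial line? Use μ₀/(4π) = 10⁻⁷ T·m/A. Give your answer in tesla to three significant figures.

B ≈ 6.24×10⁻⁵ T

On axis B = (μ₀/4π)·2m/r³.
B = 2·(10⁻⁷)·(1.73) / (0.177)³ = 6.240×10⁻⁵ T.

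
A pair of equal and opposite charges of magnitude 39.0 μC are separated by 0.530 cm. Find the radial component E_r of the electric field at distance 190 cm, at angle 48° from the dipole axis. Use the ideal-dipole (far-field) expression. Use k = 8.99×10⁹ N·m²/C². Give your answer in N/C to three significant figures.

E_r ≈ 363 N/C

Dipole moment p = qd = (3.90×10⁻⁵ C)(0.00530 m) = 2.067×10⁻⁷ C·m.
For a dipole, E_r = (2kp cosθ)/r³.
kp/r³ = (8.99×10⁹)(2.067×10⁻⁷)/(1.90)³ = 270.9 N/C.
E_r = 2·270.9·cos48° = 362.6 N/C.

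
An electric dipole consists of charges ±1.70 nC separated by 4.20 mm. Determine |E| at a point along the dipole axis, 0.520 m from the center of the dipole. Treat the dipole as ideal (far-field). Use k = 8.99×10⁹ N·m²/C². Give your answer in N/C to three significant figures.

Dipole moment p = qd = (1.70×10⁻⁹ C)(0.00420 m) = 7.14×10⁻¹² C·m.
On the dipole axis E = 2kp/r³.
E = 2·(8.99×10⁹)(7.14×10⁻¹²) / (0.520)³ = 0.9130 N/C.

E ≈ 0.913 N/C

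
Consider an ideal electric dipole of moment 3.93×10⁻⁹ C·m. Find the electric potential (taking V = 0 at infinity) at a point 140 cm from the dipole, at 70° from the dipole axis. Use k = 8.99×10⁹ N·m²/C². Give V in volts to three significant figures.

The dipole potential is V = kp cosθ / r².
V = (8.99×10⁹)(3.93×10⁻⁹)·cos70° / (1.40)² = 6.165 V.

V ≈ 6.17 V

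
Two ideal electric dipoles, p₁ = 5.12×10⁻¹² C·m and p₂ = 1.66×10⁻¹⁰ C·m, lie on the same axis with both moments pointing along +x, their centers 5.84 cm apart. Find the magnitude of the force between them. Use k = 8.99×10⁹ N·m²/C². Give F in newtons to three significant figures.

On-axis field of dipole 1 at distance r: E = 2kp₁/r³. Force on dipole 2 is F = p₂·dE/dr (gradient along axis).
dE/dr = −6kp₁/r⁴, so |F| = 6kp₁p₂/r⁴ (attractive for aligned moments).
F = 6(8.99×10⁹)(5.12×10⁻¹²)(1.66×10⁻¹⁰)/(0.0584)⁴ = 3.941×10⁻⁶ N.

F ≈ 3.94×10⁻⁶ N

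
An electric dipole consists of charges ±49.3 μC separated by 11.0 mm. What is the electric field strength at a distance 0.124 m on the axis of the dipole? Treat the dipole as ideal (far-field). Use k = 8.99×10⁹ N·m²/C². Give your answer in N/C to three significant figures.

E ≈ 5.11×10⁶ N/C

Dipole moment p = qd = (4.93×10⁻⁵ C)(0.0110 m) = 5.423×10⁻⁷ C·m.
On the dipole axis E = 2kp/r³.
E = 2·(8.99×10⁹)(5.423×10⁻⁷) / (0.124)³ = 5.114×10⁶ N/C.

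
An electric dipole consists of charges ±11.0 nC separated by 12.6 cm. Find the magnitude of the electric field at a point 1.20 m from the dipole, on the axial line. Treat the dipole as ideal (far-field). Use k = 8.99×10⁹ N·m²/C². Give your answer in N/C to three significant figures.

Dipole moment p = qd = (1.10×10⁻⁸ C)(0.126 m) = 1.386×10⁻⁹ C·m.
On the dipole axis E = 2kp/r³.
E = 2·(8.99×10⁹)(1.386×10⁻⁹) / (1.20)³ = 14.42 N/C.

E ≈ 14.4 N/C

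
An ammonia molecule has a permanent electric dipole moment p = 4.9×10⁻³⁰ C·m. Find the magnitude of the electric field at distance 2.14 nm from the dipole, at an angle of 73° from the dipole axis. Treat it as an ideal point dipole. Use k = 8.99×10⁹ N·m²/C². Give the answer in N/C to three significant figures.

E ≈ 5.04×10⁶ N/C

At angle θ the dipole field magnitude is E = (kp/r³)·√(1 + 3cos²θ).
kp/r³ = (8.99×10⁹)(4.90×10⁻³⁰) / (2.14×10⁻⁹)³ = 4.495×10⁶ N/C.
√(1 + 3cos²73°) = √(1 + 3·0.0855) = √1.2564 ≈ 1.1209.
E ≈ 4.495×10⁶ × 1.121 = 5.038×10⁶ N/C.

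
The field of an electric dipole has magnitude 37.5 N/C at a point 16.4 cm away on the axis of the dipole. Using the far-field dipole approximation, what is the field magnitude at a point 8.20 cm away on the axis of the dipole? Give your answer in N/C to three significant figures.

E ≈ 300 N/C

Dipole fields scale as 1/r³ in the far field; the geometry is the same at both points.
E₂ = E₁ · (r₁/r₂)³ = 37.5 · (16.4/8.20)³.
(r₁/r₂)³ = (2)³ = 8.
E₂ ≈ 300.0 N/C.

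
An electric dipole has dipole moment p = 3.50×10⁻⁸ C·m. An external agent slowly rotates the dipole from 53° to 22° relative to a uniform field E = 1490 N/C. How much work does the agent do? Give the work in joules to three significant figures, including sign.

W_ext = ΔU = U(θ₂) − U(θ₁) = −pE cosθ₂ − (−pE cosθ₁) = pE(cosθ₁ − cosθ₂).
W = (3.50×10⁻⁸)(1490)·(cos53° − cos22°) = (5.215×10⁻⁵)·(-0.3254) = -1.697×10⁻⁵ J.

W ≈ -1.70×10⁻⁵ J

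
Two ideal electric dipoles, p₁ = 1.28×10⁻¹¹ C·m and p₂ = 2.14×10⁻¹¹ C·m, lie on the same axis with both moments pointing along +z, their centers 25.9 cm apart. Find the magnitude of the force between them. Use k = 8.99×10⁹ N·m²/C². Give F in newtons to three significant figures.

On-axis field of dipole 1 at distance r: E = 2kp₁/r³. Force on dipole 2 is F = p₂·dE/dr (gradient along axis).
dE/dr = −6kp₁/r⁴, so |F| = 6kp₁p₂/r⁴ (attractive for aligned moments).
F = 6(8.99×10⁹)(1.28×10⁻¹¹)(2.14×10⁻¹¹)/(0.259)⁴ = 3.283×10⁻⁹ N.

F ≈ 3.28×10⁻⁹ N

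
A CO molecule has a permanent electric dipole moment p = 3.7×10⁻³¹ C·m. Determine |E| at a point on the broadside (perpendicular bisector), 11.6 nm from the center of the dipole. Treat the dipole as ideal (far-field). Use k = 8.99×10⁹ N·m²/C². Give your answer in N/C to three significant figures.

E ≈ 2130 N/C

In the equatorial plane E = kp/r³.
E = (8.99×10⁹)(3.70×10⁻³¹) / (1.16×10⁻⁸)³ = 2131 N/C.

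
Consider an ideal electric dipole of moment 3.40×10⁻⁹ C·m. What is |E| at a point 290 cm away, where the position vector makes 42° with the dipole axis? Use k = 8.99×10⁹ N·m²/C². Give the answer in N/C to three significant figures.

E ≈ 2.04 N/C

At angle θ the dipole field magnitude is E = (kp/r³)·√(1 + 3cos²θ).
kp/r³ = (8.99×10⁹)(3.40×10⁻⁹) / (2.90)³ = 1.253 N/C.
√(1 + 3cos²42°) = √(1 + 3·0.5523) = √2.6568 ≈ 1.6300.
E ≈ 1.253 × 1.630 = 2.043 N/C.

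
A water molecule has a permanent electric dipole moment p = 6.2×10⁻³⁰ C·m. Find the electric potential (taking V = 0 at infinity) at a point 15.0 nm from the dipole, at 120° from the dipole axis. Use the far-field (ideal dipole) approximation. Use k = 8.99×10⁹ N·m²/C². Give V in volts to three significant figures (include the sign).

V ≈ -1.24×10⁻⁴ V

The dipole potential is V = kp cosθ / r².
V = (8.99×10⁹)(6.20×10⁻³⁰)·cos120° / (1.50×10⁻⁸)² = -1.239×10⁻⁴ V.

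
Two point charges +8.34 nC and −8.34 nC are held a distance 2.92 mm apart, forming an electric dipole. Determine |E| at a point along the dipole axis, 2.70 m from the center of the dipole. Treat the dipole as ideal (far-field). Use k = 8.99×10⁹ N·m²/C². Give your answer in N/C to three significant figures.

Dipole moment p = qd = (8.34×10⁻⁹ C)(0.00292 m) = 2.435×10⁻¹¹ C·m.
On the dipole axis E = 2kp/r³.
E = 2·(8.99×10⁹)(2.435×10⁻¹¹) / (2.70)³ = 0.02224 N/C.

E ≈ 0.0222 N/C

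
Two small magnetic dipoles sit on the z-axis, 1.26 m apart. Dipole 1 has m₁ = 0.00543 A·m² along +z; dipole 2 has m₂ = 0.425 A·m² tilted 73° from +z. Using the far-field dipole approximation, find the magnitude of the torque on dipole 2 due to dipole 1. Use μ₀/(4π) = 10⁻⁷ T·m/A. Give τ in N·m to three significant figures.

τ ≈ 2.21×10⁻¹⁰ N·m

Dipole B is on the axis of dipole A, so B₁ there is axial: B₁ = (μ₀/4π)·2m₁/r³ along +z.
B₁ = 2(10⁻⁷)(0.00543)/(1.26)³ = 5.429×10⁻¹⁰ T.
τ = m₂ B₁ sinθ.
τ = (0.425)(5.429×10⁻¹⁰)·sin73° = 2.206×10⁻¹⁰ N·m.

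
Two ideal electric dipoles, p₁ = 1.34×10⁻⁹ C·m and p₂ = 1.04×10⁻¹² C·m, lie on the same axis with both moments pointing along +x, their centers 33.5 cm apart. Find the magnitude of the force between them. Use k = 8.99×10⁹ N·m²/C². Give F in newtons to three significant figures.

On-axis field of dipole 1 at distance r: E = 2kp₁/r³. Force on dipole 2 is F = p₂·dE/dr (gradient along axis).
dE/dr = −6kp₁/r⁴, so |F| = 6kp₁p₂/r⁴ (attractive for aligned moments).
F = 6(8.99×10⁹)(1.34×10⁻⁹)(1.04×10⁻¹²)/(0.335)⁴ = 5.969×10⁻⁹ N.

F ≈ 5.97×10⁻⁹ N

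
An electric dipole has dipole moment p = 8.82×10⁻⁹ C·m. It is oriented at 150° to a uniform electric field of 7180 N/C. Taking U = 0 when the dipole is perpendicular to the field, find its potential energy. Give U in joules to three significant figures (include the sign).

U = −p·E = −pE cosθ.
U = −(8.82×10⁻⁹)(7180)·cos150° = 5.484×10⁻⁵ J.

U ≈ 5.48×10⁻⁵ J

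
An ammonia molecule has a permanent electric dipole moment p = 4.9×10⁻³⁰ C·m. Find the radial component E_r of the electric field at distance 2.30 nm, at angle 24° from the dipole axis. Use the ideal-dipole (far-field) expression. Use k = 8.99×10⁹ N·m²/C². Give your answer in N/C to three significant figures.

For a dipole, E_r = (2kp cosθ)/r³.
kp/r³ = (8.99×10⁹)(4.90×10⁻³⁰)/(2.30×10⁻⁹)³ = 3.621×10⁶ N/C.
E_r = 2·3.621×10⁶·cos24° = 6.615×10⁶ N/C.

E_r ≈ 6.62×10⁶ N/C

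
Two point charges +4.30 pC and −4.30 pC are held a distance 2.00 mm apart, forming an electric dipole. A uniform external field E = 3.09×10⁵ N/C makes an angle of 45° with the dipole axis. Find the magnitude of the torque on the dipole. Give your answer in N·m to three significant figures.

τ ≈ 1.88×10⁻⁹ N·m

Dipole moment p = qd = (4.30×10⁻¹² C)(0.00200 m) = 8.60×10⁻¹⁵ C·m.
Torque on an electric dipole: τ = pE sinθ.
τ = (8.60×10⁻¹⁵)(3.09×10⁵)·sin45° = 1.879×10⁻⁹ N·m.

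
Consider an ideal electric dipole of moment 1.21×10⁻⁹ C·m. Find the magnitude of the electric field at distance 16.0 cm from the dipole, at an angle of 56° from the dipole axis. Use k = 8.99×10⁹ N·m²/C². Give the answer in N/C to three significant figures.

At angle θ the dipole field magnitude is E = (kp/r³)·√(1 + 3cos²θ).
kp/r³ = (8.99×10⁹)(1.21×10⁻⁹) / (0.160)³ = 2656 N/C.
√(1 + 3cos²56°) = √(1 + 3·0.3127) = √1.9381 ≈ 1.3922.
E ≈ 2656 × 1.392 = 3697 N/C.

E ≈ 3700 N/C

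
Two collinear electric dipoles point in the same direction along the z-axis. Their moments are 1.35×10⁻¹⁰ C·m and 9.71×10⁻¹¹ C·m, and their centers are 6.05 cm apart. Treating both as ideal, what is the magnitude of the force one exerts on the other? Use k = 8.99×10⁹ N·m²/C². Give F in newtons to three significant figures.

On-axis field of dipole 1 at distance r: E = 2kp₁/r³. Force on dipole 2 is F = p₂·dE/dr (gradient along axis).
dE/dr = −6kp₁/r⁴, so |F| = 6kp₁p₂/r⁴ (attractive for aligned moments).
F = 6(8.99×10⁹)(1.35×10⁻¹⁰)(9.71×10⁻¹¹)/(0.0605)⁴ = 5.278×10⁻⁵ N.

F ≈ 5.28×10⁻⁵ N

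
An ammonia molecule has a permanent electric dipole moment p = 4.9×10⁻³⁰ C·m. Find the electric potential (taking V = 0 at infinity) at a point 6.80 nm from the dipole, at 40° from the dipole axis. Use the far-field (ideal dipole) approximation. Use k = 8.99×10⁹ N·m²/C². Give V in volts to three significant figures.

The dipole potential is V = kp cosθ / r².
V = (8.99×10⁹)(4.90×10⁻³⁰)·cos40° / (6.80×10⁻⁹)² = 7.298×10⁻⁴ V.

V ≈ 7.30×10⁻⁴ V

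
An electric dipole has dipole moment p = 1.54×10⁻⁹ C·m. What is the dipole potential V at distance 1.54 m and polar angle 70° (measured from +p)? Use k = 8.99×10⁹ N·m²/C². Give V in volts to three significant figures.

V ≈ 2.00 V

The dipole potential is V = kp cosθ / r².
V = (8.99×10⁹)(1.54×10⁻⁹)·cos70° / (1.54)² = 1.997 V.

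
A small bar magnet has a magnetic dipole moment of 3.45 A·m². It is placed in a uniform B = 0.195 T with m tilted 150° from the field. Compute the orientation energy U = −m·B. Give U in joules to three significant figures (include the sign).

U = −m·B = −mB cosθ.
U = −(3.45)(0.195)·cos150° = 0.5826 J.

U ≈ 0.583 J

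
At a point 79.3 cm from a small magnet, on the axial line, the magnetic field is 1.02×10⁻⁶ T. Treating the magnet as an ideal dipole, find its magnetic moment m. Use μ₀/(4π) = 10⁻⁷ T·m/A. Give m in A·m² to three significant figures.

On axis B = (μ₀/4π)·2m/r³, so m = Br³·4π/(μ₀·2).
m = (1.02×10⁻⁶)·(0.793)³ / (2·10⁻⁷) = 2.543 A·m².

m ≈ 2.54 A·m²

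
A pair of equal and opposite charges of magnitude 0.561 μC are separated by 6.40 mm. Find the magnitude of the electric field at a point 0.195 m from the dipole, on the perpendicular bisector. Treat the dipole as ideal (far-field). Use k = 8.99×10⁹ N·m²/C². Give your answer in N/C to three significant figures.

Dipole moment p = qd = (5.61×10⁻⁷ C)(0.00640 m) = 3.59×10⁻⁹ C·m.
On the perpendicular bisector E = kp/r³ (half the axial value at the same distance).
E = (8.99×10⁹)(3.59×10⁻⁹) / (0.195)³ = 4353 N/C.

E ≈ 4350 N/C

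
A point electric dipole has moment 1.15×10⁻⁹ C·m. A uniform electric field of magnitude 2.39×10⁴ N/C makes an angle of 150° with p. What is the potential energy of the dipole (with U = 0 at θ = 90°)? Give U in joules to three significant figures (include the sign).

U = −p·E = −pE cosθ.
U = −(1.15×10⁻⁹)(2.39×10⁴)·cos150° = 2.380×10⁻⁵ J.

U ≈ 2.38×10⁻⁵ J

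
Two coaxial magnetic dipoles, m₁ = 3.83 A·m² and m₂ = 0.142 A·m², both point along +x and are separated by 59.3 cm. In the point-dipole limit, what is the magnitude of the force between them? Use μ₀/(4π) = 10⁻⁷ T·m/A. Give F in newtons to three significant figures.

On-axis B of dipole 1: B = (μ₀/4π)·2m₁/r³. Force on dipole 2: F = m₂·dB/dr.
dB/dr = −(μ₀/4π)·6m₁/r⁴, so |F| = (μ₀/4π)·6m₁m₂/r⁴.
F = 6(10⁻⁷)(3.83)(0.142)/(0.593)⁴ = 2.639×10⁻⁶ N.

F ≈ 2.64×10⁻⁶ N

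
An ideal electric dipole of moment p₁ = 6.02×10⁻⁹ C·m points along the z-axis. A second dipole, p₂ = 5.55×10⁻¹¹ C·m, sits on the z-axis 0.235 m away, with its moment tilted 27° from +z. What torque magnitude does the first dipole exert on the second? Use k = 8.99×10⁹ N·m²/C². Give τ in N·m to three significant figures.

τ ≈ 2.10×10⁻⁷ N·m

The second dipole sits on the axis of the first, so the field there is axial: E₁ = 2kp₁/r³ along +z.
E₁ = 2(8.99×10⁹)(6.02×10⁻⁹)/(0.235)³ = 8340 N/C.
Torque on the second dipole: τ = p₂ E₁ sinθ.
τ = (5.55×10⁻¹¹)(8340)·sin27° = 2.101×10⁻⁷ N·m.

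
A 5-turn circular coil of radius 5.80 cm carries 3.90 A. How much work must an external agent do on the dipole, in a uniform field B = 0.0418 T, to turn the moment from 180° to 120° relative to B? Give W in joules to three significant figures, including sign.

m = NIA = NIπa² = 5·(3.90)·π·(0.0580)² = 0.2061 A·m².
W_ext = ΔU = −mB cosθ₂ + mB cosθ₁ = mB(cosθ₁ − cosθ₂).
W = (0.2061)(0.0418)·(cos180° − cos120°) = (0.008615)·(-0.5000) = -0.004307 J.

W ≈ -0.00431 J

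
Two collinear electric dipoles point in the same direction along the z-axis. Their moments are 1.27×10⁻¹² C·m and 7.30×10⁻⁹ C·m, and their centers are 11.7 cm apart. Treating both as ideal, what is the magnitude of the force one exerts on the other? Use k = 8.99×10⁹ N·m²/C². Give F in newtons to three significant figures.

On-axis field of dipole 1 at distance r: E = 2kp₁/r³. Force on dipole 2 is F = p₂·dE/dr (gradient along axis).
dE/dr = −6kp₁/r⁴, so |F| = 6kp₁p₂/r⁴ (attractive for aligned moments).
F = 6(8.99×10⁹)(1.27×10⁻¹²)(7.30×10⁻⁹)/(0.117)⁴ = 2.669×10⁻⁶ N.

F ≈ 2.67×10⁻⁶ N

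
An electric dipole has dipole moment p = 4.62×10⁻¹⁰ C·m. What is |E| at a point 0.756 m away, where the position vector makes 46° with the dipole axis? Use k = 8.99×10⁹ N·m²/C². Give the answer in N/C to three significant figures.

At angle θ the dipole field magnitude is E = (kp/r³)·√(1 + 3cos²θ).
kp/r³ = (8.99×10⁹)(4.62×10⁻¹⁰) / (0.756)³ = 9.612 N/C.
√(1 + 3cos²46°) = √(1 + 3·0.4826) = √2.4477 ≈ 1.5645.
E ≈ 9.612 × 1.564 = 15.04 N/C.

E ≈ 15.0 N/C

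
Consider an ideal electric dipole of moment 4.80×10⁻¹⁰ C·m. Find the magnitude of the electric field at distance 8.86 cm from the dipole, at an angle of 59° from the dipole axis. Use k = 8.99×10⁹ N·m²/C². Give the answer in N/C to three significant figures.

At angle θ the dipole field magnitude is E = (kp/r³)·√(1 + 3cos²θ).
kp/r³ = (8.99×10⁹)(4.80×10⁻¹⁰) / (0.0886)³ = 6204 N/C.
√(1 + 3cos²59°) = √(1 + 3·0.2653) = √1.7958 ≈ 1.3401.
E ≈ 6204 × 1.340 = 8314 N/C.

E ≈ 8310 N/C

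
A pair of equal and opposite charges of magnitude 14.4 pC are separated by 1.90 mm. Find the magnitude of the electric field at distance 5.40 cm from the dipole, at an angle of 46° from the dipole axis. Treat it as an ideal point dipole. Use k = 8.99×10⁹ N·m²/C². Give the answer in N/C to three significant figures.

Dipole moment p = qd = (1.44×10⁻¹¹ C)(0.00190 m) = 2.736×10⁻¹⁴ C·m.
At angle θ the dipole field magnitude is E = (kp/r³)·√(1 + 3cos²θ).
kp/r³ = (8.99×10⁹)(2.736×10⁻¹⁴) / (0.0540)³ = 1.562 N/C.
√(1 + 3cos²46°) = √(1 + 3·0.4826) = √2.4477 ≈ 1.5645.
E ≈ 1.562 × 1.564 = 2.444 N/C.

E ≈ 2.44 N/C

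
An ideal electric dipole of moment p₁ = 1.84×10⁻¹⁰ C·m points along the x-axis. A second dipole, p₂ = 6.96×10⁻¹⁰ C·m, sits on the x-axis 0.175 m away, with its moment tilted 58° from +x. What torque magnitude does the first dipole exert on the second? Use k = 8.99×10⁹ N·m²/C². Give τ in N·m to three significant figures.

The second dipole sits on the axis of the first, so the field there is axial: E₁ = 2kp₁/r³ along +x.
E₁ = 2(8.99×10⁹)(1.84×10⁻¹⁰)/(0.175)³ = 617.3 N/C.
Torque on the second dipole: τ = p₂ E₁ sinθ.
τ = (6.96×10⁻¹⁰)(617.3)·sin58° = 3.644×10⁻⁷ N·m.

τ ≈ 3.64×10⁻⁷ N·m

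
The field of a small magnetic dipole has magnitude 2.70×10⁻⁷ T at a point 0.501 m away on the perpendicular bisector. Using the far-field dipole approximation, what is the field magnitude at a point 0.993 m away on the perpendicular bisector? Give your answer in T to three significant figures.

B ≈ 3.47×10⁻⁸ T

Dipole fields scale as 1/r³ in the far field; the geometry is the same at both points.
B₂ = B₁ · (r₁/r₂)³ = 2.70×10⁻⁷ · (0.501/0.993)³.
(r₁/r₂)³ = (0.5045)³ = 0.1284.
B₂ ≈ 3.468×10⁻⁸ T.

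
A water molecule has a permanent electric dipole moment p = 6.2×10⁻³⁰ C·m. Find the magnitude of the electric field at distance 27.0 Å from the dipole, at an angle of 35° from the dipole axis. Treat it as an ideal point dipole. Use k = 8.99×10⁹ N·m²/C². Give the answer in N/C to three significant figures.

At angle θ the dipole field magnitude is E = (kp/r³)·√(1 + 3cos²θ).
kp/r³ = (8.99×10⁹)(6.20×10⁻³⁰) / (2.70×10⁻⁹)³ = 2.832×10⁶ N/C.
√(1 + 3cos²35°) = √(1 + 3·0.6710) = √3.0130 ≈ 1.7358.
E ≈ 2.832×10⁶ × 1.736 = 4.915×10⁶ N/C.

E ≈ 4.92×10⁶ N/C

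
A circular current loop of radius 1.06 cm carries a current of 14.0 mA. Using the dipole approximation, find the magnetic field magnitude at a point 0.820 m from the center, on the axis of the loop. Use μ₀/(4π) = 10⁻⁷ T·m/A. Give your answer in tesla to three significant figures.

Magnetic moment m = IA = Iπa² = (0.0140)·π·(0.0106)² = 4.942×10⁻⁶ A·m².
On axis B = (μ₀/4π)·2m/r³.
B = 2·(10⁻⁷)·(4.942×10⁻⁶) / (0.820)³ = 1.793×10⁻¹² T.

B ≈ 1.79×10⁻¹² T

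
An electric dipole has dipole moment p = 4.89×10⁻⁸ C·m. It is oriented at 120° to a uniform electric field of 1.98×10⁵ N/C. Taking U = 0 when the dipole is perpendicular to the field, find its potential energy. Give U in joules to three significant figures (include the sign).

U ≈ 0.00484 J

U = −p·E = −pE cosθ.
U = −(4.89×10⁻⁸)(1.98×10⁵)·cos120° = 0.004841 J.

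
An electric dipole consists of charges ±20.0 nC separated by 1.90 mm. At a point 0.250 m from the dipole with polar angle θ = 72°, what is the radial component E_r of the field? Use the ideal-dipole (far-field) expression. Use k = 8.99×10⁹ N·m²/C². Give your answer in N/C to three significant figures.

E_r ≈ 13.5 N/C

Dipole moment p = qd = (2.00×10⁻⁸ C)(0.00190 m) = 3.80×10⁻¹¹ C·m.
For a dipole, E_r = (2kp cosθ)/r³.
kp/r³ = (8.99×10⁹)(3.80×10⁻¹¹)/(0.250)³ = 21.86 N/C.
E_r = 2·21.86·cos72° = 13.51 N/C.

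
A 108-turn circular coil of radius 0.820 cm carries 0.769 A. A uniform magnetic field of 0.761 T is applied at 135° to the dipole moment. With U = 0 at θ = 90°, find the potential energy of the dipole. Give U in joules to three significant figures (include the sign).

U ≈ 0.00944 J

m = NIA = NIπa² = 108·(0.769)·π·(0.00820)² = 0.01754 A·m².
U = −m·B = −mB cosθ.
U = −(0.01754)(0.761)·cos135° = 0.009438 J.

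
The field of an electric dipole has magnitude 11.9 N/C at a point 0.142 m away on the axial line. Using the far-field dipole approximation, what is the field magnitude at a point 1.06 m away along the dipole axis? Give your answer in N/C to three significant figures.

E ≈ 0.0286 N/C

Dipole fields scale as 1/r³ in the far field; the geometry is the same at both points.
E₂ = E₁ · (r₁/r₂)³ = 11.9 · (0.142/1.06)³.
(r₁/r₂)³ = (0.134)³ = 0.002404.
E₂ ≈ 0.02861 N/C.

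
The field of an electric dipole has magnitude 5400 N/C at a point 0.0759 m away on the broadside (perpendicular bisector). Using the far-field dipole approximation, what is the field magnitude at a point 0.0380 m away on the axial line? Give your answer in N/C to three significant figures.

Dipole fields scale as 1/r³ in the far field.
The axial field is twice the equatorial field at the same r, so the geometry factor is 2/1.
E₂ = E₁ · (2/1) · (r₁/r₂)³ = 5400 · 2 · (0.0759/0.0380)³.
(r₁/r₂)³ = (1.997)³ = 7.968.
E₂ ≈ 8.606×10⁴ N/C.

E ≈ 8.61×10⁴ N/C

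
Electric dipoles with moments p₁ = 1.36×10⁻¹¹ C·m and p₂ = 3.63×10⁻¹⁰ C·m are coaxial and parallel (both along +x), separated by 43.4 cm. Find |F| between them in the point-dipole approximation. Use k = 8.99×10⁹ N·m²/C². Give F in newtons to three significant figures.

On-axis field of dipole 1 at distance r: E = 2kp₁/r³. Force on dipole 2 is F = p₂·dE/dr (gradient along axis).
dE/dr = −6kp₁/r⁴, so |F| = 6kp₁p₂/r⁴ (attractive for aligned moments).
F = 6(8.99×10⁹)(1.36×10⁻¹¹)(3.63×10⁻¹⁰)/(0.434)⁴ = 7.506×10⁻⁹ N.

F ≈ 7.51×10⁻⁹ N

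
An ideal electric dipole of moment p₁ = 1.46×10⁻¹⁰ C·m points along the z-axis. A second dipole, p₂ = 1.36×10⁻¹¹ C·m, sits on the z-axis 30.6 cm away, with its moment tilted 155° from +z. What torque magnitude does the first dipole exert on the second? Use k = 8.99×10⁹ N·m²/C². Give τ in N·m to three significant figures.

τ ≈ 5.27×10⁻¹⁰ N·m

The second dipole sits on the axis of the first, so the field there is axial: E₁ = 2kp₁/r³ along +z.
E₁ = 2(8.99×10⁹)(1.46×10⁻¹⁰)/(0.306)³ = 91.62 N/C.
Torque on the second dipole: τ = p₂ E₁ sinθ.
τ = (1.36×10⁻¹¹)(91.62)·sin155° = 5.266×10⁻¹⁰ N·m.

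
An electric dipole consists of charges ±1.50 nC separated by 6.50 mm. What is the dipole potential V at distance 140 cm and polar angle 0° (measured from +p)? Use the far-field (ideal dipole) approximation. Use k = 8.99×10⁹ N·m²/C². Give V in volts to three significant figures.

Dipole moment p = qd = (1.50×10⁻⁹ C)(0.00650 m) = 9.75×10⁻¹² C·m.
The dipole potential is V = kp cosθ / r².
V = (8.99×10⁹)(9.75×10⁻¹²)·cos0° / (1.40)² = 0.04472 V.

V ≈ 0.0447 V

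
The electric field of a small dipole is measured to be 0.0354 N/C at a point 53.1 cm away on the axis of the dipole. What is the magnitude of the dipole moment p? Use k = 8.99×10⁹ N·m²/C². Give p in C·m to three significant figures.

p ≈ 2.95×10⁻¹³ C·m

On axis E = 2kp/r³, so p = Er³/(2k).
p = (0.0354)·(0.531)³ / (2·8.99×10⁹) = 2.948×10⁻¹³ C·m.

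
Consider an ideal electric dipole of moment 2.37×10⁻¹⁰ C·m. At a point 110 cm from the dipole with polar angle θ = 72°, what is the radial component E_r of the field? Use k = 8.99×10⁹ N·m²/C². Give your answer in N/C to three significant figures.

E_r ≈ 0.989 N/C

For a dipole, E_r = (2kp cosθ)/r³.
kp/r³ = (8.99×10⁹)(2.37×10⁻¹⁰)/(1.10)³ = 1.601 N/C.
E_r = 2·1.601·cos72° = 0.9893 N/C.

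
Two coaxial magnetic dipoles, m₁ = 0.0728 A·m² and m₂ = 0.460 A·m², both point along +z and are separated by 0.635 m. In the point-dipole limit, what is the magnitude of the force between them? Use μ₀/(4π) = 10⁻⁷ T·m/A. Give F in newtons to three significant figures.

F ≈ 1.24×10⁻⁷ N

On-axis B of dipole 1: B = (μ₀/4π)·2m₁/r³. Force on dipole 2: F = m₂·dB/dr.
dB/dr = −(μ₀/4π)·6m₁/r⁴, so |F| = (μ₀/4π)·6m₁m₂/r⁴.
F = 6(10⁻⁷)(0.0728)(0.460)/(0.635)⁴ = 1.236×10⁻⁷ N.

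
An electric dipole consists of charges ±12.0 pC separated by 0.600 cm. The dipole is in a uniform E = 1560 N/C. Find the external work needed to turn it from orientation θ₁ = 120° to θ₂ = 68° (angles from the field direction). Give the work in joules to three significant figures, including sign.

Dipole moment p = qd = (1.20×10⁻¹¹ C)(0.00600 m) = 7.20×10⁻¹⁴ C·m.
W_ext = ΔU = U(θ₂) − U(θ₁) = −pE cosθ₂ − (−pE cosθ₁) = pE(cosθ₁ − cosθ₂).
W = (7.20×10⁻¹⁴)(1560)·(cos120° − cos68°) = (1.123×10⁻¹⁰)·(-0.8746) = -9.824×10⁻¹¹ J.

W ≈ -9.82×10⁻¹¹ J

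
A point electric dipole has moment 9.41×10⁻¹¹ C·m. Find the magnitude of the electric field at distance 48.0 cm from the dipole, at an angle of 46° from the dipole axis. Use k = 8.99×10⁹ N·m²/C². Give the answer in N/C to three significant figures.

At angle θ the dipole field magnitude is E = (kp/r³)·√(1 + 3cos²θ).
kp/r³ = (8.99×10⁹)(9.41×10⁻¹¹) / (0.480)³ = 7.649 N/C.
√(1 + 3cos²46°) = √(1 + 3·0.4826) = √2.4477 ≈ 1.5645.
E ≈ 7.649 × 1.564 = 11.97 N/C.

E ≈ 12.0 N/C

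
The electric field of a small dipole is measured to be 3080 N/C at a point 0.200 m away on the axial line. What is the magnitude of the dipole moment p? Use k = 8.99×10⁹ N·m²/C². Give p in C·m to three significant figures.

p ≈ 1.37×10⁻⁹ C·m

On axis E = 2kp/r³, so p = Er³/(2k).
p = (3080)·(0.200)³ / (2·8.99×10⁹) = 1.370×10⁻⁹ C·m.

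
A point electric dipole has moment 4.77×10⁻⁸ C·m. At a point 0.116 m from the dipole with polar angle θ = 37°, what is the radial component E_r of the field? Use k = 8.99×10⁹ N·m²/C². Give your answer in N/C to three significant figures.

For a dipole, E_r = (2kp cosθ)/r³.
kp/r³ = (8.99×10⁹)(4.77×10⁻⁸)/(0.116)³ = 2.747×10⁵ N/C.
E_r = 2·2.747×10⁵·cos37° = 4.388×10⁵ N/C.

E_r ≈ 4.39×10⁵ N/C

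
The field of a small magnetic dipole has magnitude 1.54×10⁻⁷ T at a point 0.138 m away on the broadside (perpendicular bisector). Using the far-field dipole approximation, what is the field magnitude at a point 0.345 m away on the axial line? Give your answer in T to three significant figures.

B ≈ 1.97×10⁻⁸ T

Dipole fields scale as 1/r³ in the far field.
The axial field is twice the equatorial field at the same r, so the geometry factor is 2/1.
B₂ = B₁ · (2/1) · (r₁/r₂)³ = 1.54×10⁻⁷ · 2 · (0.138/0.345)³.
(r₁/r₂)³ = (0.4)³ = 0.064.
B₂ ≈ 1.971×10⁻⁸ T.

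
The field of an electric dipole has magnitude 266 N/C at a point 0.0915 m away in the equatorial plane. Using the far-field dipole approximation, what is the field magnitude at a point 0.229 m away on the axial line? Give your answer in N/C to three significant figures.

E ≈ 33.9 N/C

Dipole fields scale as 1/r³ in the far field.
The axial field is twice the equatorial field at the same r, so the geometry factor is 2/1.
E₂ = E₁ · (2/1) · (r₁/r₂)³ = 266 · 2 · (0.0915/0.229)³.
(r₁/r₂)³ = (0.3996)³ = 0.06379.
E₂ ≈ 33.94 N/C.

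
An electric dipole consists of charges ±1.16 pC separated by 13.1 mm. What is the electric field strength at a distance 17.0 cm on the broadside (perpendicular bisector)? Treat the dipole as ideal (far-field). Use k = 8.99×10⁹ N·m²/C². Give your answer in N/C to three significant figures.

E ≈ 0.0278 N/C

Dipole moment p = qd = (1.16×10⁻¹² C)(0.0131 m) = 1.52×10⁻¹⁴ C·m.
On the perpendicular bisector E = kp/r³ (half the axial value at the same distance).
E = (8.99×10⁹)(1.52×10⁻¹⁴) / (0.170)³ = 0.02781 N/C.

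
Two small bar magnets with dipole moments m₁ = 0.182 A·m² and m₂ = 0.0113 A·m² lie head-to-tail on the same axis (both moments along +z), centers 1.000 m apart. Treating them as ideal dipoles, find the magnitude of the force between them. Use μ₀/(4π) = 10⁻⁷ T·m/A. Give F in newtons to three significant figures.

F ≈ 1.23×10⁻⁹ N

On-axis B of dipole 1: B = (μ₀/4π)·2m₁/r³. Force on dipole 2: F = m₂·dB/dr.
dB/dr = −(μ₀/4π)·6m₁/r⁴, so |F| = (μ₀/4π)·6m₁m₂/r⁴.
F = 6(10⁻⁷)(0.182)(0.0113)/(1.00)⁴ = 1.234×10⁻⁹ N.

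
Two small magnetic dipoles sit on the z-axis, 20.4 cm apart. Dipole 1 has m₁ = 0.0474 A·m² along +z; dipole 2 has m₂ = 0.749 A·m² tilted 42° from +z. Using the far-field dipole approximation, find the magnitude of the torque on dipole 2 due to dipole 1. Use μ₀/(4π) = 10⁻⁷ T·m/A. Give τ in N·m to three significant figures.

Dipole B is on the axis of dipole A, so B₁ there is axial: B₁ = (μ₀/4π)·2m₁/r³ along +z.
B₁ = 2(10⁻⁷)(0.0474)/(0.204)³ = 1.117×10⁻⁶ T.
τ = m₂ B₁ sinθ.
τ = (0.749)(1.117×10⁻⁶)·sin42° = 5.596×10⁻⁷ N·m.

τ ≈ 5.60×10⁻⁷ N·m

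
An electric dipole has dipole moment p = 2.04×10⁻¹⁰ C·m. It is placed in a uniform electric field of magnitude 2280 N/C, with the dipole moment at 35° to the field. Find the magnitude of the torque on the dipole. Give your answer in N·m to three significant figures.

τ ≈ 2.67×10⁻⁷ N·m

Torque on an electric dipole: τ = pE sinθ.
τ = (2.04×10⁻¹⁰)(2280)·sin35° = 2.668×10⁻⁷ N·m.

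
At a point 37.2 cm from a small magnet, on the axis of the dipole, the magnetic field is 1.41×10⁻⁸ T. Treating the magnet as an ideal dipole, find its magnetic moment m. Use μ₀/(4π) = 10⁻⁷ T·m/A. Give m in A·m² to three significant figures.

m ≈ 0.00363 A·m²

On axis B = (μ₀/4π)·2m/r³, so m = Br³·4π/(μ₀·2).
m = (1.41×10⁻⁸)·(0.372)³ / (2·10⁻⁷) = 0.003629 A·m².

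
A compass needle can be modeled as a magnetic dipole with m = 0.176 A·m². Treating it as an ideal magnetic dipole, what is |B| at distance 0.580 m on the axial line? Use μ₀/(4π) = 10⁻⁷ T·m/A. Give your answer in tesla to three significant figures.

B ≈ 1.80×10⁻⁷ T

On axis B = (μ₀/4π)·2m/r³.
B = 2·(10⁻⁷)·(0.176) / (0.580)³ = 1.804×10⁻⁷ T.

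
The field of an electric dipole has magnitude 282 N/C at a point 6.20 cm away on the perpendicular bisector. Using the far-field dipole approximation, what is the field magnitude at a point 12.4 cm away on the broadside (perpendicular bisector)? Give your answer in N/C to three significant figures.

E ≈ 35.2 N/C

Dipole fields scale as 1/r³ in the far field; the geometry is the same at both points.
E₂ = E₁ · (r₁/r₂)³ = 282 · (6.20/12.4)³.
(r₁/r₂)³ = (0.5)³ = 0.125.
E₂ ≈ 35.25 N/C.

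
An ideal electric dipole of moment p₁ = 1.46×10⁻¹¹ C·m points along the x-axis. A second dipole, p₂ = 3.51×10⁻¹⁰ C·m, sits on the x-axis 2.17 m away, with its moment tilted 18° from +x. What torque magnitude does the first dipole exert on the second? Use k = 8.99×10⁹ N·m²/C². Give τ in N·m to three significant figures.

τ ≈ 2.79×10⁻¹² N·m

The second dipole sits on the axis of the first, so the field there is axial: E₁ = 2kp₁/r³ along +x.
E₁ = 2(8.99×10⁹)(1.46×10⁻¹¹)/(2.17)³ = 0.02569 N/C.
Torque on the second dipole: τ = p₂ E₁ sinθ.
τ = (3.51×10⁻¹⁰)(0.02569)·sin18° = 2.786×10⁻¹² N·m.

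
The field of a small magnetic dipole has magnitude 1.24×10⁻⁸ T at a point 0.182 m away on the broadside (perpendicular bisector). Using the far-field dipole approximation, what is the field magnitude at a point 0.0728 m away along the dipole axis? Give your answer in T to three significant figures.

Dipole fields scale as 1/r³ in the far field.
The axial field is twice the equatorial field at the same r, so the geometry factor is 2/1.
B₂ = B₁ · (2/1) · (r₁/r₂)³ = 1.24×10⁻⁸ · 2 · (0.182/0.0728)³.
(r₁/r₂)³ = (2.5)³ = 15.62.
B₂ ≈ 3.875×10⁻⁷ T.

B ≈ 3.88×10⁻⁷ T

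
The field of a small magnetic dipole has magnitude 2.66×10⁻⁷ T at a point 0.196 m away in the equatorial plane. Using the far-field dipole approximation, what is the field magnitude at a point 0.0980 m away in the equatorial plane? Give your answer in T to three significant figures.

B ≈ 2.13×10⁻⁶ T

Dipole fields scale as 1/r³ in the far field; the geometry is the same at both points.
B₂ = B₁ · (r₁/r₂)³ = 2.66×10⁻⁷ · (0.196/0.0980)³.
(r₁/r₂)³ = (2)³ = 8.
B₂ ≈ 2.128×10⁻⁶ T.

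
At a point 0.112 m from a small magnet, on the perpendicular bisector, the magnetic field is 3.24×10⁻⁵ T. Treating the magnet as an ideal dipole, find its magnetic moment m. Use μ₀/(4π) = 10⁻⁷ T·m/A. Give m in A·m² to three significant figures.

m ≈ 0.455 A·m²

In the equatorial plane B = (μ₀/4π)·m/r³, so m = Br³·4π/(μ₀).
m = (3.24×10⁻⁵)·(0.112)³ / (10⁻⁷) = 0.4552 A·m².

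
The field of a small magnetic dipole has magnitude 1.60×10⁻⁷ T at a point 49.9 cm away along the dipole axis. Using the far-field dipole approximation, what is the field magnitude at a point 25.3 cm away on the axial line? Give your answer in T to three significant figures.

Dipole fields scale as 1/r³ in the far field; the geometry is the same at both points.
B₂ = B₁ · (r₁/r₂)³ = 1.60×10⁻⁷ · (49.9/25.3)³.
(r₁/r₂)³ = (1.972)³ = 7.673.
B₂ ≈ 1.228×10⁻⁶ T.

B ≈ 1.23×10⁻⁶ T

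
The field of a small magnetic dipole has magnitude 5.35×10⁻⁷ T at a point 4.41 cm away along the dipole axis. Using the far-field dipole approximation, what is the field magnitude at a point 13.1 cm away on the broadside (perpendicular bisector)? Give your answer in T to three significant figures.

B ≈ 1.02×10⁻⁸ T

Dipole fields scale as 1/r³ in the far field.
The axial field is twice the equatorial field at the same r, so the geometry factor is 1/2.
B₂ = B₁ · (1/2) · (r₁/r₂)³ = 5.35×10⁻⁷ · 0.5 · (4.41/13.1)³.
(r₁/r₂)³ = (0.3366)³ = 0.03815.
B₂ ≈ 1.021×10⁻⁸ T.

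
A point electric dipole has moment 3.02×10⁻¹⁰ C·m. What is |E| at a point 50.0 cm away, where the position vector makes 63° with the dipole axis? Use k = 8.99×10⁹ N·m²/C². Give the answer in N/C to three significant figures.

E ≈ 27.6 N/C

At angle θ the dipole field magnitude is E = (kp/r³)·√(1 + 3cos²θ).
kp/r³ = (8.99×10⁹)(3.02×10⁻¹⁰) / (0.500)³ = 21.72 N/C.
√(1 + 3cos²63°) = √(1 + 3·0.2061) = √1.6183 ≈ 1.2721.
E ≈ 21.72 × 1.272 = 27.63 N/C.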